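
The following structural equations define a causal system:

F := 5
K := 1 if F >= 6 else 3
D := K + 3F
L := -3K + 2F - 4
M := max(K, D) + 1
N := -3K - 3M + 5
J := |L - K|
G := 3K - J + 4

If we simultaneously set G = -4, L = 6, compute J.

Under do(G = -4, L = 6), each intervened variable's structural equation is replaced by its fixed value.
K = 1 if F >= 6 else 3  [with F=5]  = 3
J = |L - K|  [with L=6, K=3]  = 3

3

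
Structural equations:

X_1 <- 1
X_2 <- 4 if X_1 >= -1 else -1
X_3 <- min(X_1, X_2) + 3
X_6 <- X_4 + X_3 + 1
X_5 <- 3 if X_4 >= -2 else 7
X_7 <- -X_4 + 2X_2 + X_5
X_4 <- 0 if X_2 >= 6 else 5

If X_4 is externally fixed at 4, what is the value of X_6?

Under do(X_4=4), the mechanism X_4 <- 0 if X_2 >= 6 else 5 is discarded; X_4 is fixed at 4.
X_2 = 4 if X_1 >= -1 else -1  [with X_1=1]  = 4
X_3 = min(X_1, X_2) + 3  [with X_1=1, X_2=4]  = 4
X_6 = X_4 + X_3 + 1  [with X_4=4, X_3=4]  = 9

9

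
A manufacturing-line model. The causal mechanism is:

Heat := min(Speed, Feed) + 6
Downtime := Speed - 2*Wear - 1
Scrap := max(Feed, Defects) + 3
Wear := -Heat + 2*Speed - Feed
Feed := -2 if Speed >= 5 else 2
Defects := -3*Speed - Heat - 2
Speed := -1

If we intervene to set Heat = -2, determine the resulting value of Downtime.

The intervention breaks the incoming arrows to Heat: Heat := min(Speed, Feed) + 6 no longer applies, and Heat = -2.
Feed = -2 if Speed >= 5 else 2  [with Speed=-1]  = 2
Wear = -Heat + 2*Speed - Feed  [with Heat=-2, Speed=-1, Feed=2]  = -2
Downtime = Speed - 2*Wear - 1  [with Speed=-1, Wear=-2]  = 2

2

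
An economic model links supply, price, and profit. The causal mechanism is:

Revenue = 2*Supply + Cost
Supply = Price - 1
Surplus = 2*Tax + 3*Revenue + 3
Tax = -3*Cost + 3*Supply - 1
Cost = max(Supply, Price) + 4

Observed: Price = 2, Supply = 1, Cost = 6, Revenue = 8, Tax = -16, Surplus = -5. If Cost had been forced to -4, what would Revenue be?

The intervention breaks the incoming arrows to Cost: Cost = max(Supply, Price) + 4 no longer applies, and Cost = -4.
Supply = Price - 1  [with Price=2]  = 1
Revenue = 2*Supply + Cost  [with Supply=1, Cost=-4]  = -2

-2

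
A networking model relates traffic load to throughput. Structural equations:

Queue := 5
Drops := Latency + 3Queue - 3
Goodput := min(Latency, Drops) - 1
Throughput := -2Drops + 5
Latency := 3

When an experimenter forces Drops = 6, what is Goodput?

do(Drops=6) replaces the equation Drops := Latency + 3Queue - 3 with the constant Drops = 6.
Goodput = min(Latency, Drops) - 1  [with Latency=3, Drops=6]  = 2

2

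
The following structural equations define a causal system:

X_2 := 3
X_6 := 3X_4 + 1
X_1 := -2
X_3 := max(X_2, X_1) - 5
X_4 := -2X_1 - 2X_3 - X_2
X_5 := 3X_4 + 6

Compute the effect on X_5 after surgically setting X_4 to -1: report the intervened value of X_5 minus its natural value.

Intervening sets X_4 = -1 and removes its equation (X_4 := -2X_1 - 2X_3 - X_2).
X_5 = 3X_4 + 6  [with X_4=-1]  = 3
Without intervention: X_3 = max(X_2, X_1) - 5  [with X_2=3, X_1=-2]  = -2; X_4 = -2X_1 - 2X_3 - X_2  [with X_1=-2, X_3=-2, X_2=3]  = 5; X_5 = 3X_4 + 6  [with X_4=5]  = 21.
Change = 3 − 21 = -18.

-18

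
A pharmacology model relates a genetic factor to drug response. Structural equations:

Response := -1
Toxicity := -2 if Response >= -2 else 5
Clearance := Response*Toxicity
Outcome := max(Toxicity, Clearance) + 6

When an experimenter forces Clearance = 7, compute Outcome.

13

The intervention breaks the incoming arrows to Clearance: Clearance := Response*Toxicity no longer applies, and Clearance = 7.
Toxicity = -2 if Response >= -2 else 5  [with Response=-1]  = -2
Outcome = max(Toxicity, Clearance) + 6  [with Toxicity=-2, Clearance=7]  = 13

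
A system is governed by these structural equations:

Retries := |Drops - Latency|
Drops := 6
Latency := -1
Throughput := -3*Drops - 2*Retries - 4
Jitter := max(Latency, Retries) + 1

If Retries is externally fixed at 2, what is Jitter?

3

The intervention breaks the incoming arrows to Retries: Retries := |Drops - Latency| no longer applies, and Retries = 2.
Jitter = max(Latency, Retries) + 1  [with Latency=-1, Retries=2]  = 3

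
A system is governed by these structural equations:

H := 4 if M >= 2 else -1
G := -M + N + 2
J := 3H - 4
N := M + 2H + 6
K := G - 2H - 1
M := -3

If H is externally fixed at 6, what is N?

Under do(H=6), the mechanism H := 4 if M >= 2 else -1 is discarded; H is fixed at 6.
N = M + 2H + 6  [with M=-3, H=6]  = 15

15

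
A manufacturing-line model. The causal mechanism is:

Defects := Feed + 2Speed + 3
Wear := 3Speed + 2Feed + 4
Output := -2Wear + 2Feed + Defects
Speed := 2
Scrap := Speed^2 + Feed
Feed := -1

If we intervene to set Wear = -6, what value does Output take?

The intervention breaks the incoming arrows to Wear: Wear := 3Speed + 2Feed + 4 no longer applies, and Wear = -6.
Defects = Feed + 2Speed + 3  [with Feed=-1, Speed=2]  = 6
Output = -2Wear + 2Feed + Defects  [with Wear=-6, Feed=-1, Defects=6]  = 16

16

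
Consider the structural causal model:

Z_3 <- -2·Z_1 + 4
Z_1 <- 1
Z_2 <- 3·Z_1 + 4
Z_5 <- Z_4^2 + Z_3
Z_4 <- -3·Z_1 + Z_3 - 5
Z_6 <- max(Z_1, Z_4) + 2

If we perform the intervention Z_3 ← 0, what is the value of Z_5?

64

do(Z_3=0) replaces the equation Z_3 <- -2·Z_1 + 4 with the constant Z_3 = 0.
Z_4 = -3·Z_1 + Z_3 - 5  [with Z_1=1, Z_3=0]  = -8
Z_5 = Z_4^2 + Z_3  [with Z_4=-8, Z_3=0]  = 64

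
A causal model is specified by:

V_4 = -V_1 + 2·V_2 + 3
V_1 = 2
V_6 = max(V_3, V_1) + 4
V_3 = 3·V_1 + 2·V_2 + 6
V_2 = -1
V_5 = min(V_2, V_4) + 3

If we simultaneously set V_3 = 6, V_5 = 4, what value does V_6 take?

10

Setting V_3 = 6, V_5 = 4 by intervention discards those variables' equations.
V_6 = max(V_3, V_1) + 4  [with V_3=6, V_1=2]  = 10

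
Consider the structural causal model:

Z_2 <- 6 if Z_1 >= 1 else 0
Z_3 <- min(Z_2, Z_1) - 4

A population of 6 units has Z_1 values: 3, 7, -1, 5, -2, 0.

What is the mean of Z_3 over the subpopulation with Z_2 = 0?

Conditioning on Z_2=0 selects the 3 unit(s) with Z_1 ∈ {-1, -2, 0}. Their Z_3 values: -5, -6, -4. Mean = -5.

-5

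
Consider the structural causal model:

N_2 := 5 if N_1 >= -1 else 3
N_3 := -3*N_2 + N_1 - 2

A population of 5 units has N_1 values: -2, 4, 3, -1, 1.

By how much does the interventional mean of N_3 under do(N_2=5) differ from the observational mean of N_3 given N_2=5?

-0.75

Every unit gets N_2=5 under the intervention. N_3 values become -19, -13, -14, -18, -16; E[N_3|do(N_2=5)] = -16.
E[N_3|N_2=5] averages over only the 4 units with N_2=5 (N_1 = 4, 3, -1, 1): N_3 = -13, -14, -18, -16, mean -15.25.
Difference = -16 − (-15.25) = -0.75.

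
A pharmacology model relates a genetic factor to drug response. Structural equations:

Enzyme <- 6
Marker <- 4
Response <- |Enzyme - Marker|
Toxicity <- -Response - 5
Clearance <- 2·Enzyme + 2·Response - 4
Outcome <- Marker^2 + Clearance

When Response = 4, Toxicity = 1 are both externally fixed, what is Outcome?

32

Setting Response = 4, Toxicity = 1 by intervention discards those variables' equations.
Clearance = 2·Enzyme + 2·Response - 4  [with Enzyme=6, Response=4]  = 16
Outcome = Marker^2 + Clearance  [with Marker=4, Clearance=16]  = 32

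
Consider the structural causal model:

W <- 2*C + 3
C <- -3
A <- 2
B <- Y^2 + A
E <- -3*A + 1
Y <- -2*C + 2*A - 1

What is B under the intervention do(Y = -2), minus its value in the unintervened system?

The intervention breaks the incoming arrows to Y: Y <- -2*C + 2*A - 1 no longer applies, and Y = -2.
B = Y^2 + A  [with Y=-2, A=2]  = 6
Without intervention: Y = -2*C + 2*A - 1  [with C=-3, A=2]  = 9; B = Y^2 + A  [with Y=9, A=2]  = 83.
Change = 6 − 83 = -77.

-77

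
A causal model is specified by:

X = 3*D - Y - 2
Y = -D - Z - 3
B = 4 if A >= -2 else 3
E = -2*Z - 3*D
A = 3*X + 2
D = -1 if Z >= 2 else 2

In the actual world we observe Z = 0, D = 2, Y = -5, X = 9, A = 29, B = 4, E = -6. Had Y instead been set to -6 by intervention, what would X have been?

The intervention breaks the incoming arrows to Y: Y = -D - Z - 3 no longer applies, and Y = -6.
D = -1 if Z >= 2 else 2  [with Z=0]  = 2
X = 3*D - Y - 2  [with D=2, Y=-6]  = 10

10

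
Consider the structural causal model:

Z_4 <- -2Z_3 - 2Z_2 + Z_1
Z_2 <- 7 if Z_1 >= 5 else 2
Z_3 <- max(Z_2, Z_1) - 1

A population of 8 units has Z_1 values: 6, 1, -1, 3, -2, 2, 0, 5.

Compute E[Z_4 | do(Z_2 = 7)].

-24.25

Every unit gets Z_2=7 under the intervention. Z_4 values become -20, -25, -27, -23, -28, -24, -26, -21; E[Z_4|do(Z_2=7)] = -24.25.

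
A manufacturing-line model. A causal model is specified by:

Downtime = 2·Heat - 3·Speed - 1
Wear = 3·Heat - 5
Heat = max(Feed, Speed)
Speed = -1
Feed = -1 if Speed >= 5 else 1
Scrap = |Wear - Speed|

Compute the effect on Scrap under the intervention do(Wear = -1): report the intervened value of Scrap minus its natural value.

Intervening sets Wear = -1 and removes its equation (Wear = 3·Heat - 5).
Scrap = |Wear - Speed|  [with Wear=-1, Speed=-1]  = 0
Without intervention: Feed = -1 if Speed >= 5 else 1  [with Speed=-1]  = 1; Heat = max(Feed, Speed)  [with Feed=1, Speed=-1]  = 1; Wear = 3·Heat - 5  [with Heat=1]  = -2; Scrap = |Wear - Speed|  [with Wear=-2, Speed=-1]  = 1.
Change = 0 − 1 = -1.

-1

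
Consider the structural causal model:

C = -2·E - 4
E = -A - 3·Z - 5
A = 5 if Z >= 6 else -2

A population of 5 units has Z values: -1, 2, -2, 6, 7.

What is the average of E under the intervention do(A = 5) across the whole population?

Under do(A=5), A's equation is replaced by A=5 for every unit. Per-unit E: -7, -16, -4, -28, -31. Mean = -17.2.

-17.2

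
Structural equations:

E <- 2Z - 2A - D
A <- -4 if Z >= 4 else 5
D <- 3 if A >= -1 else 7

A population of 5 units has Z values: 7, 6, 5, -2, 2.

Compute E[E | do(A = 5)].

Every unit gets A=5 under the intervention. E values become 1, -1, -3, -17, -9; E[E|do(A=5)] = -5.8.

-5.8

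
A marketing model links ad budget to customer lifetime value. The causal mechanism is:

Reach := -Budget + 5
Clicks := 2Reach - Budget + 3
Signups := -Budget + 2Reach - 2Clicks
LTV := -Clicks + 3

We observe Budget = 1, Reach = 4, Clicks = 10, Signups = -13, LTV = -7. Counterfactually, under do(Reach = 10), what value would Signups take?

-25

Under do(Reach=10), the mechanism Reach := -Budget + 5 is discarded; Reach is fixed at 10.
Clicks = 2Reach - Budget + 3  [with Reach=10, Budget=1]  = 22
Signups = -Budget + 2Reach - 2Clicks  [with Budget=1, Reach=10, Clicks=22]  = -25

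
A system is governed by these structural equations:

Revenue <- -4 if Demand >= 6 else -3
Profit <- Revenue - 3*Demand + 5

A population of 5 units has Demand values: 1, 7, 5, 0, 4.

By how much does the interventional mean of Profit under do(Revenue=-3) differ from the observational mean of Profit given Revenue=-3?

Under do(Revenue=-3), Revenue's equation is replaced by Revenue=-3 for every unit. Per-unit Profit: -1, -19, -13, 2, -10. Mean = -8.2.
Observing Revenue=-3 restricts to units where Revenue's equation naturally yields -3: Demand ∈ {1, 5, 0, 4}. In that subpopulation Profit = -1, -13, 2, -10, mean -5.5.
Difference = -8.2 − (-5.5) = -2.7.

-2.7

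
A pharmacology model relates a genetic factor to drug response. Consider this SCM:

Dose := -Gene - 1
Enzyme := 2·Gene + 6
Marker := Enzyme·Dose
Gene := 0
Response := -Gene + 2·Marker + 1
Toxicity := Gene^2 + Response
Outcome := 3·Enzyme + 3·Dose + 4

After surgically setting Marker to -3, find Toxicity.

-5

Under do(Marker=-3), the mechanism Marker := Enzyme·Dose is discarded; Marker is fixed at -3.
Response = -Gene + 2·Marker + 1  [with Gene=0, Marker=-3]  = -5
Toxicity = Gene^2 + Response  [with Gene=0, Response=-5]  = -5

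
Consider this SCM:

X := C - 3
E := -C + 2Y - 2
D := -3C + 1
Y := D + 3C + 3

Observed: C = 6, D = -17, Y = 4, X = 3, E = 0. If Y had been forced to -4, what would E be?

do(Y=-4) replaces the equation Y := D + 3C + 3 with the constant Y = -4.
E = -C + 2Y - 2  [with C=6, Y=-4]  = -16

-16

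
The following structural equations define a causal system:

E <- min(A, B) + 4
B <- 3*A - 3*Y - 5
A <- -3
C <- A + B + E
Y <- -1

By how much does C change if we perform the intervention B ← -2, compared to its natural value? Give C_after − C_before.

do(B=-2) replaces the equation B <- 3*A - 3*Y - 5 with the constant B = -2.
E = min(A, B) + 4  [with A=-3, B=-2]  = 1
C = A + B + E  [with A=-3, B=-2, E=1]  = -4
Without intervention: B = 3*A - 3*Y - 5  [with A=-3, Y=-1]  = -11; E = min(A, B) + 4  [with A=-3, B=-11]  = -7; C = A + B + E  [with A=-3, B=-11, E=-7]  = -21.
Change = -4 − (-21) = 17.

17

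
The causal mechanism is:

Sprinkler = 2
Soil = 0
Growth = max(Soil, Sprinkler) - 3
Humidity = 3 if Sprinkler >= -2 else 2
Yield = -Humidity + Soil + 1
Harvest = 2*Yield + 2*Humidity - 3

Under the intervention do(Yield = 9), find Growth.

-1

do(Yield=9) replaces the equation Yield = -Humidity + Soil + 1 with the constant Yield = 9.
Growth is not downstream of the intervention, so its value is determined by the original equations.
Growth = max(Soil, Sprinkler) - 3  [with Soil=0, Sprinkler=2]  = -1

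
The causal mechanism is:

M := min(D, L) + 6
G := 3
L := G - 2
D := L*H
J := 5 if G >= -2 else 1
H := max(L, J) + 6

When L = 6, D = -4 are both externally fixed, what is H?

12

The joint intervention fixes L = 6, D = -4, removing each variable's own equation.
J = 5 if G >= -2 else 1  [with G=3]  = 5
H = max(L, J) + 6  [with L=6, J=5]  = 12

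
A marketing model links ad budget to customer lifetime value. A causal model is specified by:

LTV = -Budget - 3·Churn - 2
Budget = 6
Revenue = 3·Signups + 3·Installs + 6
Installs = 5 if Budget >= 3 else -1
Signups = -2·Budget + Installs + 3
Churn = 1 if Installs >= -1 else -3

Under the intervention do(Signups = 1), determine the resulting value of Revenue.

24

do(Signups=1) replaces the equation Signups = -2·Budget + Installs + 3 with the constant Signups = 1.
Installs = 5 if Budget >= 3 else -1  [with Budget=6]  = 5
Revenue = 3·Signups + 3·Installs + 6  [with Signups=1, Installs=5]  = 24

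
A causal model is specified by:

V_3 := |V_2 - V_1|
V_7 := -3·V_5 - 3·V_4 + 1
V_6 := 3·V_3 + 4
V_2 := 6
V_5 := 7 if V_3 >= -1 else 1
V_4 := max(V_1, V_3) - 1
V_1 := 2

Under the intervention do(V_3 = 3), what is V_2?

6

Under do(V_3=3), the mechanism V_3 := |V_2 - V_1| is discarded; V_3 is fixed at 3.
Since V_2 is not a descendant of the intervened variable, it is unaffected.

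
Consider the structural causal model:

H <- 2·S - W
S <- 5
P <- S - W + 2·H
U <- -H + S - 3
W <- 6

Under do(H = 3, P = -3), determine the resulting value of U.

Setting H = 3, P = -3 by intervention discards those variables' equations.
U = -H + S - 3  [with H=3, S=5]  = -1

-1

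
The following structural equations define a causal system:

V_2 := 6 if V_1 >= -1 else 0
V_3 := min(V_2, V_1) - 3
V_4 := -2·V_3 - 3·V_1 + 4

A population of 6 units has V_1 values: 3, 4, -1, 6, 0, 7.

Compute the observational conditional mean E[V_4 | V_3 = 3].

Conditioning on V_3=3 selects the 2 unit(s) with V_1 ∈ {6, 7}. Their V_4 values: -20, -23. Mean = -21.5.

-21.5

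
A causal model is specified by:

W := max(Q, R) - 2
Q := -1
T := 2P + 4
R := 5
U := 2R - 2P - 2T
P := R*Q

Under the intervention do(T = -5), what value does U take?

The intervention breaks the incoming arrows to T: T := 2P + 4 no longer applies, and T = -5.
P = R*Q  [with R=5, Q=-1]  = -5
U = 2R - 2P - 2T  [with R=5, P=-5, T=-5]  = 30

30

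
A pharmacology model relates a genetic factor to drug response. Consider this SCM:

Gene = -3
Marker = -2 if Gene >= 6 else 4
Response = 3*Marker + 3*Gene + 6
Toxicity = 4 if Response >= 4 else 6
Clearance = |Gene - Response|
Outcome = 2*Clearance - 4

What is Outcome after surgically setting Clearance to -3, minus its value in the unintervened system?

-30

The intervention breaks the incoming arrows to Clearance: Clearance = |Gene - Response| no longer applies, and Clearance = -3.
Outcome = 2*Clearance - 4  [with Clearance=-3]  = -10
Without intervention: Marker = -2 if Gene >= 6 else 4  [with Gene=-3]  = 4; Response = 3*Marker + 3*Gene + 6  [with Marker=4, Gene=-3]  = 9; Clearance = |Gene - Response|  [with Gene=-3, Response=9]  = 12; Outcome = 2*Clearance - 4  [with Clearance=12]  = 20.
Change = -10 − 20 = -30.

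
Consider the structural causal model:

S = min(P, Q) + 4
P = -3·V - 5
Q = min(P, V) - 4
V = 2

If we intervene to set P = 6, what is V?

2

Under do(P=6), the mechanism P = -3·V - 5 is discarded; P is fixed at 6.
V is not downstream of the intervention, so its value is determined by the original equations.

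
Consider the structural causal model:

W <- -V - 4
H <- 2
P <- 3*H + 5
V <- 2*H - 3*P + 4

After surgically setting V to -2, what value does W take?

The intervention breaks the incoming arrows to V: V <- 2*H - 3*P + 4 no longer applies, and V = -2.
W = -V - 4  [with V=-2]  = -2

-2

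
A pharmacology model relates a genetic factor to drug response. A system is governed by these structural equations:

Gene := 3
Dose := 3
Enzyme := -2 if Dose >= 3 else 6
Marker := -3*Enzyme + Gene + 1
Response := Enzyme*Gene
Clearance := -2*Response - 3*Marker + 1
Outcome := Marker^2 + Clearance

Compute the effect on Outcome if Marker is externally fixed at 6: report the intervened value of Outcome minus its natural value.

-52

The intervention breaks the incoming arrows to Marker: Marker := -3*Enzyme + Gene + 1 no longer applies, and Marker = 6.
Enzyme = -2 if Dose >= 3 else 6  [with Dose=3]  = -2
Response = Enzyme*Gene  [with Enzyme=-2, Gene=3]  = -6
Clearance = -2*Response - 3*Marker + 1  [with Response=-6, Marker=6]  = -5
Outcome = Marker^2 + Clearance  [with Marker=6, Clearance=-5]  = 31
Without intervention: Enzyme = -2 if Dose >= 3 else 6  [with Dose=3]  = -2; Marker = -3*Enzyme + Gene + 1  [with Enzyme=-2, Gene=3]  = 10; Response = Enzyme*Gene  [with Enzyme=-2, Gene=3]  = -6; Clearance = -2*Response - 3*Marker + 1  [with Response=-6, Marker=10]  = -17; Outcome = Marker^2 + Clearance  [with Marker=10, Clearance=-17]  = 83.
Change = 31 − 83 = -52.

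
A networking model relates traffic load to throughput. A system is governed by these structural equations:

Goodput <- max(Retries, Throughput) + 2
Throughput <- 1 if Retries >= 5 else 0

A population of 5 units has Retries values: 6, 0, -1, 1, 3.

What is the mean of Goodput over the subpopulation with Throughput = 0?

3

E[Goodput|Throughput=0] averages over only the 4 units with Throughput=0 (Retries = 0, -1, 1, 3): Goodput = 2, 2, 3, 5, mean 3.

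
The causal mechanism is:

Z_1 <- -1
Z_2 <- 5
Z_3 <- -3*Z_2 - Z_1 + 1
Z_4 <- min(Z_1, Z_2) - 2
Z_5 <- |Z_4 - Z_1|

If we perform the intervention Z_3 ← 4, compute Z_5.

do(Z_3=4) replaces the equation Z_3 <- -3*Z_2 - Z_1 + 1 with the constant Z_3 = 4.
Z_5 is not downstream of the intervention, so its value is determined by the original equations.
Z_4 = min(Z_1, Z_2) - 2  [with Z_1=-1, Z_2=5]  = -3
Z_5 = |Z_4 - Z_1|  [with Z_4=-3, Z_1=-1]  = 2

2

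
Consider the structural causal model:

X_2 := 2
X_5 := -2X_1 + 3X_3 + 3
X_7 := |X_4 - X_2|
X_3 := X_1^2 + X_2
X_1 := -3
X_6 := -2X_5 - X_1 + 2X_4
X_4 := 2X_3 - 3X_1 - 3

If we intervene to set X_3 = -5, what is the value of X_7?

6

The intervention breaks the incoming arrows to X_3: X_3 := X_1^2 + X_2 no longer applies, and X_3 = -5.
X_4 = 2X_3 - 3X_1 - 3  [with X_3=-5, X_1=-3]  = -4
X_7 = |X_4 - X_2|  [with X_4=-4, X_2=2]  = 6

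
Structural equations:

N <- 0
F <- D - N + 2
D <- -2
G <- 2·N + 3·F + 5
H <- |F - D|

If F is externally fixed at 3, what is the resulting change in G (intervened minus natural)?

9

The intervention breaks the incoming arrows to F: F <- D - N + 2 no longer applies, and F = 3.
G = 2·N + 3·F + 5  [with N=0, F=3]  = 14
Without intervention: F = D - N + 2  [with D=-2, N=0]  = 0; G = 2·N + 3·F + 5  [with N=0, F=0]  = 5.
Change = 14 − 5 = 9.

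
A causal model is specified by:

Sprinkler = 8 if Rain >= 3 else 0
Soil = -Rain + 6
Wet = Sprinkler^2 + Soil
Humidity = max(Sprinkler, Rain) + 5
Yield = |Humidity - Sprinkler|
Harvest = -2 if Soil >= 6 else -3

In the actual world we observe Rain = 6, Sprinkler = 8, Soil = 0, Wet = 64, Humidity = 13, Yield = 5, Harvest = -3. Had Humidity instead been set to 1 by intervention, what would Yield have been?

The intervention breaks the incoming arrows to Humidity: Humidity = max(Sprinkler, Rain) + 5 no longer applies, and Humidity = 1.
Sprinkler = 8 if Rain >= 3 else 0  [with Rain=6]  = 8
Yield = |Humidity - Sprinkler|  [with Humidity=1, Sprinkler=8]  = 7

7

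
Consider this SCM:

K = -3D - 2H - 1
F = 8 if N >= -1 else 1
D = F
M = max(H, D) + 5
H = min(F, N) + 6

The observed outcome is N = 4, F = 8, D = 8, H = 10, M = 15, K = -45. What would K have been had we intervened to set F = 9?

-48

Under do(F=9), the mechanism F = 8 if N >= -1 else 1 is discarded; F is fixed at 9.
D = F  [with F=9]  = 9
H = min(F, N) + 6  [with F=9, N=4]  = 10
K = -3D - 2H - 1  [with D=9, H=10]  = -48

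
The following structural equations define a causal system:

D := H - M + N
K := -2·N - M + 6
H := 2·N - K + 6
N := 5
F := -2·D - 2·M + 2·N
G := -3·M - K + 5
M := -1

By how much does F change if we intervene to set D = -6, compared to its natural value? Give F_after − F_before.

Under do(D=-6), the mechanism D := H - M + N is discarded; D is fixed at -6.
F = -2·D - 2·M + 2·N  [with D=-6, M=-1, N=5]  = 24
Without intervention: K = -2·N - M + 6  [with N=5, M=-1]  = -3; H = 2·N - K + 6  [with N=5, K=-3]  = 19; D = H - M + N  [with H=19, M=-1, N=5]  = 25; F = -2·D - 2·M + 2·N  [with D=25, M=-1, N=5]  = -38.
Change = 24 − (-38) = 62.

62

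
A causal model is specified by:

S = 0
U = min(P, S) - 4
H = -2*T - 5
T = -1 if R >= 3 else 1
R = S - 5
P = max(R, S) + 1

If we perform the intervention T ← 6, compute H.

-17

Under do(T=6), the mechanism T = -1 if R >= 3 else 1 is discarded; T is fixed at 6.
H = -2*T - 5  [with T=6]  = -17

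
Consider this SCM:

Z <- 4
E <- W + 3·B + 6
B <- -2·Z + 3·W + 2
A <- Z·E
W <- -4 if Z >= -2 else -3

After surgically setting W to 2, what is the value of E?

Under do(W=2), the mechanism W <- -4 if Z >= -2 else -3 is discarded; W is fixed at 2.
B = -2·Z + 3·W + 2  [with Z=4, W=2]  = 0
E = W + 3·B + 6  [with W=2, B=0]  = 8

8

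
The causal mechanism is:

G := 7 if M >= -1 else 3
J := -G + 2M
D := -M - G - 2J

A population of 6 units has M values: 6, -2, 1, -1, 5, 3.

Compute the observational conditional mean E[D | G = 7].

Observing G=7 restricts to units where G's equation naturally yields 7: M ∈ {6, 1, -1, 5, 3}. In that subpopulation D = -23, 2, 12, -18, -8, mean -7.

-7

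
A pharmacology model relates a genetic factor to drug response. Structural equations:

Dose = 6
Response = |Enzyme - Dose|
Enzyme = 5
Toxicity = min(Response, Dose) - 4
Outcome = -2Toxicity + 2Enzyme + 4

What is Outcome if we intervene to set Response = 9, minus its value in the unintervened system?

-10

do(Response=9) replaces the equation Response = |Enzyme - Dose| with the constant Response = 9.
Toxicity = min(Response, Dose) - 4  [with Response=9, Dose=6]  = 2
Outcome = -2Toxicity + 2Enzyme + 4  [with Toxicity=2, Enzyme=5]  = 10
Without intervention: Response = |Enzyme - Dose|  [with Enzyme=5, Dose=6]  = 1; Toxicity = min(Response, Dose) - 4  [with Response=1, Dose=6]  = -3; Outcome = -2Toxicity + 2Enzyme + 4  [with Toxicity=-3, Enzyme=5]  = 20.
Change = 10 − 20 = -10.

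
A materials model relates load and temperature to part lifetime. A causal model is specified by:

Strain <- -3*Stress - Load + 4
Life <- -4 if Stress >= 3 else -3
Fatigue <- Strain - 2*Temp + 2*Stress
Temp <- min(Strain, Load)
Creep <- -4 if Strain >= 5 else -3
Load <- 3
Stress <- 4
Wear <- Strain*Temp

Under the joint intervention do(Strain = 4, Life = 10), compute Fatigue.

6

Under do(Strain = 4, Life = 10), each intervened variable's structural equation is replaced by its fixed value.
Temp = min(Strain, Load)  [with Strain=4, Load=3]  = 3
Fatigue = Strain - 2*Temp + 2*Stress  [with Strain=4, Temp=3, Stress=4]  = 6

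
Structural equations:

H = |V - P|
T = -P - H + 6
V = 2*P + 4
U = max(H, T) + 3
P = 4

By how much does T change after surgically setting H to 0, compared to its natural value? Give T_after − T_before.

8

The intervention breaks the incoming arrows to H: H = |V - P| no longer applies, and H = 0.
T = -P - H + 6  [with P=4, H=0]  = 2
Without intervention: V = 2*P + 4  [with P=4]  = 12; H = |V - P|  [with V=12, P=4]  = 8; T = -P - H + 6  [with P=4, H=8]  = -6.
Change = 2 − (-6) = 8.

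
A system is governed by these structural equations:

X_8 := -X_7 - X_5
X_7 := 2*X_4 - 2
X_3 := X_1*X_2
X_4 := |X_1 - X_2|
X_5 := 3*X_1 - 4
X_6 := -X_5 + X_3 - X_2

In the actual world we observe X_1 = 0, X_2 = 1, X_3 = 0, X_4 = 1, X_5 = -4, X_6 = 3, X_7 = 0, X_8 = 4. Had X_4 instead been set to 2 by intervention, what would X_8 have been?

do(X_4=2) replaces the equation X_4 := |X_1 - X_2| with the constant X_4 = 2.
X_5 = 3*X_1 - 4  [with X_1=0]  = -4
X_7 = 2*X_4 - 2  [with X_4=2]  = 2
X_8 = -X_7 - X_5  [with X_7=2, X_5=-4]  = 2

2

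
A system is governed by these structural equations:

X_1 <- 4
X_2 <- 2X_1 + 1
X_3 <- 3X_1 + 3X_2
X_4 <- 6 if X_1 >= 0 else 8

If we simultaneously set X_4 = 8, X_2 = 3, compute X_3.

Setting X_4 = 8, X_2 = 3 by intervention discards those variables' equations.
X_3 = 3X_1 + 3X_2  [with X_1=4, X_2=3]  = 21

21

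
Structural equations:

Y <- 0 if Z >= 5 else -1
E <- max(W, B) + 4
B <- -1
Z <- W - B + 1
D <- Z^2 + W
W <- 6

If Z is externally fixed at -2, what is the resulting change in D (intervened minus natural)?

The intervention breaks the incoming arrows to Z: Z <- W - B + 1 no longer applies, and Z = -2.
D = Z^2 + W  [with Z=-2, W=6]  = 10
Without intervention: Z = W - B + 1  [with W=6, B=-1]  = 8; D = Z^2 + W  [with Z=8, W=6]  = 70.
Change = 10 − 70 = -60.

-60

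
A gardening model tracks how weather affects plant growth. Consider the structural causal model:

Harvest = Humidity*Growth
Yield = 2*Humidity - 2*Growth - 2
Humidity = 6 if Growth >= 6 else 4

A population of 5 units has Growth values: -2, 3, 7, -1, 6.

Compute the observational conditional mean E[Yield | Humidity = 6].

E[Yield|Humidity=6] averages over only the 2 units with Humidity=6 (Growth = 7, 6): Yield = -4, -2, mean -3.

-3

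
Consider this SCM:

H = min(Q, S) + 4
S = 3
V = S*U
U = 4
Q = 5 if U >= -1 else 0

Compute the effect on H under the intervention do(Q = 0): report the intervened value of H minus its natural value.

Intervening sets Q = 0 and removes its equation (Q = 5 if U >= -1 else 0).
H = min(Q, S) + 4  [with Q=0, S=3]  = 4
Without intervention: Q = 5 if U >= -1 else 0  [with U=4]  = 5; H = min(Q, S) + 4  [with Q=5, S=3]  = 7.
Change = 4 − 7 = -3.

-3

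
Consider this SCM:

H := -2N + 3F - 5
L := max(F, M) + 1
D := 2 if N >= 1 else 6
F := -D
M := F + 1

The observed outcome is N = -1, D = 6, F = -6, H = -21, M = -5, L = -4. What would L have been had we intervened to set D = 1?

Under do(D=1), the mechanism D := 2 if N >= 1 else 6 is discarded; D is fixed at 1.
F = -D  [with D=1]  = -1
M = F + 1  [with F=-1]  = 0
L = max(F, M) + 1  [with F=-1, M=0]  = 1

1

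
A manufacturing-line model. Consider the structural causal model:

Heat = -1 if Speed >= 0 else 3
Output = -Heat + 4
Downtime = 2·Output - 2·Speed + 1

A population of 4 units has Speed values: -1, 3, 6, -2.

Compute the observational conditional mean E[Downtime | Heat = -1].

Conditioning on Heat=-1 selects the 2 unit(s) with Speed ∈ {3, 6}. Their Downtime values: 5, -1. Mean = 2.

2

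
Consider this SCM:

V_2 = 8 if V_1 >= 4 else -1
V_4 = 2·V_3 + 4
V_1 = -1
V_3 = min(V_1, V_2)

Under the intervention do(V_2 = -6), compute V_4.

-8

Under do(V_2=-6), the mechanism V_2 = 8 if V_1 >= 4 else -1 is discarded; V_2 is fixed at -6.
V_3 = min(V_1, V_2)  [with V_1=-1, V_2=-6]  = -6
V_4 = 2·V_3 + 4  [with V_3=-6]  = -8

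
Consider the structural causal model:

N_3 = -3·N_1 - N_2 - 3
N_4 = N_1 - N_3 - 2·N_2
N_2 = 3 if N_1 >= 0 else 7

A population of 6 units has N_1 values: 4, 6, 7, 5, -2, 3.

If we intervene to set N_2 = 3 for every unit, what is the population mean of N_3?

-17.5

Under do(N_2=3), N_2's equation is replaced by N_2=3 for every unit. Per-unit N_3: -18, -24, -27, -21, 0, -15. Mean = -17.5.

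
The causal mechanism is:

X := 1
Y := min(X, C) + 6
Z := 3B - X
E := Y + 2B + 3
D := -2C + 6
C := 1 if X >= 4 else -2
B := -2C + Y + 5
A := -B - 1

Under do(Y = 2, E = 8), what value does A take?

The joint intervention fixes Y = 2, E = 8, removing each variable's own equation.
C = 1 if X >= 4 else -2  [with X=1]  = -2
B = -2C + Y + 5  [with C=-2, Y=2]  = 11
A = -B - 1  [with B=11]  = -12

-12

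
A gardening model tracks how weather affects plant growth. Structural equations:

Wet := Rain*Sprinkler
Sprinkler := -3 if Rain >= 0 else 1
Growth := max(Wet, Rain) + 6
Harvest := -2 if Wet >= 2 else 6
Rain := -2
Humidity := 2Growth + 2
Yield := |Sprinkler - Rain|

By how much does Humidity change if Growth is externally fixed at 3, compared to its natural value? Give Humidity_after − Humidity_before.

-2

Intervening sets Growth = 3 and removes its equation (Growth := max(Wet, Rain) + 6).
Humidity = 2Growth + 2  [with Growth=3]  = 8
Without intervention: Sprinkler = -3 if Rain >= 0 else 1  [with Rain=-2]  = 1; Wet = Rain*Sprinkler  [with Rain=-2, Sprinkler=1]  = -2; Growth = max(Wet, Rain) + 6  [with Wet=-2, Rain=-2]  = 4; Humidity = 2Growth + 2  [with Growth=4]  = 10.
Change = 8 − 10 = -2.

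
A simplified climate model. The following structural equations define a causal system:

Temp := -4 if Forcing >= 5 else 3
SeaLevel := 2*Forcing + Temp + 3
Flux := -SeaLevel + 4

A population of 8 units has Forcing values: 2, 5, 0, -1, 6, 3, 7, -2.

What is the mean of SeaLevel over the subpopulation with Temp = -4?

E[SeaLevel|Temp=-4] averages over only the 3 units with Temp=-4 (Forcing = 5, 6, 7): SeaLevel = 9, 11, 13, mean 11.

11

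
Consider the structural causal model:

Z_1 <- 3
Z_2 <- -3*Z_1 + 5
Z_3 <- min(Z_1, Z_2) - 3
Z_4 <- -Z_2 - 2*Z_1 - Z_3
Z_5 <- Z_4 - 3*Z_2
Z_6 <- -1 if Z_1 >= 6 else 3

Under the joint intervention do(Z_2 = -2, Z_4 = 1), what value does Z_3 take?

The joint intervention fixes Z_2 = -2, Z_4 = 1, removing each variable's own equation.
Z_3 = min(Z_1, Z_2) - 3  [with Z_1=3, Z_2=-2]  = -5

-5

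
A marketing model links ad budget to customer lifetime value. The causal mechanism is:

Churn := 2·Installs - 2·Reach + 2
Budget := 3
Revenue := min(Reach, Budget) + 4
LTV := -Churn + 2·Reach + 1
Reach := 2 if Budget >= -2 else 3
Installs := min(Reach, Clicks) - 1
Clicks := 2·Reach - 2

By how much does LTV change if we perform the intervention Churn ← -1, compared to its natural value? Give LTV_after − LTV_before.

1

Under do(Churn=-1), the mechanism Churn := 2·Installs - 2·Reach + 2 is discarded; Churn is fixed at -1.
Reach = 2 if Budget >= -2 else 3  [with Budget=3]  = 2
LTV = -Churn + 2·Reach + 1  [with Churn=-1, Reach=2]  = 6
Without intervention: Reach = 2 if Budget >= -2 else 3  [with Budget=3]  = 2; Clicks = 2·Reach - 2  [with Reach=2]  = 2; Installs = min(Reach, Clicks) - 1  [with Reach=2, Clicks=2]  = 1; Churn = 2·Installs - 2·Reach + 2  [with Installs=1, Reach=2]  = 0; LTV = -Churn + 2·Reach + 1  [with Churn=0, Reach=2]  = 5.
Change = 6 − 5 = 1.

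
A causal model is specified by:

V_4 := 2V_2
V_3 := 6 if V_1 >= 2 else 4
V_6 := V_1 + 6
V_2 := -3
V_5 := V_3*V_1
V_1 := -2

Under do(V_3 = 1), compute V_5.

-2

do(V_3=1) replaces the equation V_3 := 6 if V_1 >= 2 else 4 with the constant V_3 = 1.
V_5 = V_3*V_1  [with V_3=1, V_1=-2]  = -2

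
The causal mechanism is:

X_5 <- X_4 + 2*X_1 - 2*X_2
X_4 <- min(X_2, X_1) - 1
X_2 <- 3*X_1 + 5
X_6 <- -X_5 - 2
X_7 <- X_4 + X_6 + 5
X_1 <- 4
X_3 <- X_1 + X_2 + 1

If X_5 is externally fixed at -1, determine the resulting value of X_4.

The intervention breaks the incoming arrows to X_5: X_5 <- X_4 + 2*X_1 - 2*X_2 no longer applies, and X_5 = -1.
Since X_4 is not a descendant of the intervened variable, it is unaffected.
X_2 = 3*X_1 + 5  [with X_1=4]  = 17
X_4 = min(X_2, X_1) - 1  [with X_2=17, X_1=4]  = 3

3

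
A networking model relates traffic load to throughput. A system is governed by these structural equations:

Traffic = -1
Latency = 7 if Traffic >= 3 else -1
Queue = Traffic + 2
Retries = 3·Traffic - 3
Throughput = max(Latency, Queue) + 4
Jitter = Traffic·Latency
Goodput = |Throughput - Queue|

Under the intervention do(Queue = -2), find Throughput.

The intervention breaks the incoming arrows to Queue: Queue = Traffic + 2 no longer applies, and Queue = -2.
Latency = 7 if Traffic >= 3 else -1  [with Traffic=-1]  = -1
Throughput = max(Latency, Queue) + 4  [with Latency=-1, Queue=-2]  = 3

3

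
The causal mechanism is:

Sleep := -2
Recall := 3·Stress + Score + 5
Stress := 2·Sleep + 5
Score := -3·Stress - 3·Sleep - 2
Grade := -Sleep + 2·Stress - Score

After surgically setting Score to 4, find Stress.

Under do(Score=4), the mechanism Score := -3·Stress - 3·Sleep - 2 is discarded; Score is fixed at 4.
Since Stress is not a descendant of the intervened variable, it is unaffected.
Stress = 2·Sleep + 5  [with Sleep=-2]  = 1

1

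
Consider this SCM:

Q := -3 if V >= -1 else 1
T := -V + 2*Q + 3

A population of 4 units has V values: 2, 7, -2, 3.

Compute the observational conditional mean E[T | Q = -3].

-7

E[T|Q=-3] averages over only the 3 units with Q=-3 (V = 2, 7, 3): T = -5, -10, -6, mean -7.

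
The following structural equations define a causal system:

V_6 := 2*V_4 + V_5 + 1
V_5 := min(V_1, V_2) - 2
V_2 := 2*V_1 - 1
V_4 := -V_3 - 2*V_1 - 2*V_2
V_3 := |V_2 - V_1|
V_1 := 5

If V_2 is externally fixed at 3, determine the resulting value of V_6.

-34

Under do(V_2=3), the mechanism V_2 := 2*V_1 - 1 is discarded; V_2 is fixed at 3.
V_3 = |V_2 - V_1|  [with V_2=3, V_1=5]  = 2
V_4 = -V_3 - 2*V_1 - 2*V_2  [with V_3=2, V_1=5, V_2=3]  = -18
V_5 = min(V_1, V_2) - 2  [with V_1=5, V_2=3]  = 1
V_6 = 2*V_4 + V_5 + 1  [with V_4=-18, V_5=1]  = -34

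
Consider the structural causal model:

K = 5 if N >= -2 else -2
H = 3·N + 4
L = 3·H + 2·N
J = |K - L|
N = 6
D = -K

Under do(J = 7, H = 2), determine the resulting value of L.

Under do(J = 7, H = 2), each intervened variable's structural equation is replaced by its fixed value.
L = 3·H + 2·N  [with H=2, N=6]  = 18

18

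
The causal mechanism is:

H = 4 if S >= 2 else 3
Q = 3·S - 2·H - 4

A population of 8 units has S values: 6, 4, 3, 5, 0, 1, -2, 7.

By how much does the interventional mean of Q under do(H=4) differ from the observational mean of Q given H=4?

-6

do(H=4) breaks H's dependence on S. With H=4 fixed, Q across the units is 6, 0, -3, 3, -12, -9, -18, 9, mean -3.
E[Q|H=4] averages over only the 5 units with H=4 (S = 6, 4, 3, 5, 7): Q = 6, 0, -3, 3, 9, mean 3.
Difference = -3 − 3 = -6.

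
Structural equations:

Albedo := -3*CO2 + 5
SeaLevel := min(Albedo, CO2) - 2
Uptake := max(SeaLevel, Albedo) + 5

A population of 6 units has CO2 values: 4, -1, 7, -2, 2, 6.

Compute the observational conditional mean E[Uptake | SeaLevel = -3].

Conditioning on SeaLevel=-3 selects the 2 unit(s) with CO2 ∈ {-1, 2}. Their Uptake values: 13, 4. Mean = 8.5.

8.5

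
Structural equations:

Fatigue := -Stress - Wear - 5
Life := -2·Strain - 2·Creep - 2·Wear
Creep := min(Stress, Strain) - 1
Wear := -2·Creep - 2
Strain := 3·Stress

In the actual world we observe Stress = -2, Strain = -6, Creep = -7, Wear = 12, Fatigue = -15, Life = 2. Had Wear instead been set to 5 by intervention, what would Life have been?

16

Under do(Wear=5), the mechanism Wear := -2·Creep - 2 is discarded; Wear is fixed at 5.
Strain = 3·Stress  [with Stress=-2]  = -6
Creep = min(Stress, Strain) - 1  [with Stress=-2, Strain=-6]  = -7
Life = -2·Strain - 2·Creep - 2·Wear  [with Strain=-6, Creep=-7, Wear=5]  = 16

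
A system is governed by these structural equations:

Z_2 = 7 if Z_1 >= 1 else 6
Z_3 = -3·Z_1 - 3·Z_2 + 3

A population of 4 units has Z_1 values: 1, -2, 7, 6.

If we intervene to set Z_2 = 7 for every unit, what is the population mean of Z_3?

-27

Every unit gets Z_2=7 under the intervention. Z_3 values become -21, -12, -39, -36; E[Z_3|do(Z_2=7)] = -27.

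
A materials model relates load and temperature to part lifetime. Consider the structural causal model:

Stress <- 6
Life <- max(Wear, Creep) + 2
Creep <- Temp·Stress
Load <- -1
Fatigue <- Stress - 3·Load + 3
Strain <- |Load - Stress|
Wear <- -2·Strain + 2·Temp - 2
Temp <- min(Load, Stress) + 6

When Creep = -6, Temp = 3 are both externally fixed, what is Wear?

-10

Setting Creep = -6, Temp = 3 by intervention discards those variables' equations.
Strain = |Load - Stress|  [with Load=-1, Stress=6]  = 7
Wear = -2·Strain + 2·Temp - 2  [with Strain=7, Temp=3]  = -10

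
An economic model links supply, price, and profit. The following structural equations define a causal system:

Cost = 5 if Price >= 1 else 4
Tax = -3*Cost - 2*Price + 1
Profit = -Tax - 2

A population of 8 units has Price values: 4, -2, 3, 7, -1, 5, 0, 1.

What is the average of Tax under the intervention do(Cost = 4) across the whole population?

Under do(Cost=4), Cost's equation is replaced by Cost=4 for every unit. Per-unit Tax: -19, -7, -17, -25, -9, -21, -11, -13. Mean = -15.25.

-15.25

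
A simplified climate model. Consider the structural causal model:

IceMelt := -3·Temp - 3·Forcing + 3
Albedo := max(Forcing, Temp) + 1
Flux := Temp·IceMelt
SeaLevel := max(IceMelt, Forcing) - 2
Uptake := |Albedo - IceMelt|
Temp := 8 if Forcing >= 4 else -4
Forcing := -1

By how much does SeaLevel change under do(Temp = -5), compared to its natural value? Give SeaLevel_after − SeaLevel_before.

3

do(Temp=-5) replaces the equation Temp := 8 if Forcing >= 4 else -4 with the constant Temp = -5.
IceMelt = -3·Temp - 3·Forcing + 3  [with Temp=-5, Forcing=-1]  = 21
SeaLevel = max(IceMelt, Forcing) - 2  [with IceMelt=21, Forcing=-1]  = 19
Without intervention: Temp = 8 if Forcing >= 4 else -4  [with Forcing=-1]  = -4; IceMelt = -3·Temp - 3·Forcing + 3  [with Temp=-4, Forcing=-1]  = 18; SeaLevel = max(IceMelt, Forcing) - 2  [with IceMelt=18, Forcing=-1]  = 16.
Change = 19 − 16 = 3.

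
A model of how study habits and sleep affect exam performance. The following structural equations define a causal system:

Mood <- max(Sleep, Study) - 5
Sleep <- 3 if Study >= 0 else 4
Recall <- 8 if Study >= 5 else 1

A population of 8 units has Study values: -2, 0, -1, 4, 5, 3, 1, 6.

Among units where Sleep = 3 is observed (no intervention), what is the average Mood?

Observing Sleep=3 restricts to units where Sleep's equation naturally yields 3: Study ∈ {0, 4, 5, 3, 1, 6}. In that subpopulation Mood = -2, -1, 0, -2, -2, 1, mean -1.

-1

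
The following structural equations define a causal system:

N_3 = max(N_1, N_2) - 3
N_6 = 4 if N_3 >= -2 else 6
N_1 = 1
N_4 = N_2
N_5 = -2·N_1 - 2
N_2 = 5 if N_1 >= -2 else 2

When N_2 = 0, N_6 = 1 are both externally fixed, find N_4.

0

The joint intervention fixes N_2 = 0, N_6 = 1, removing each variable's own equation.
N_4 = N_2  [with N_2=0]  = 0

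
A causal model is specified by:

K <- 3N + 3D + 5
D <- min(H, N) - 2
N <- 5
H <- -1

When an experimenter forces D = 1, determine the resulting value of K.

The intervention breaks the incoming arrows to D: D <- min(H, N) - 2 no longer applies, and D = 1.
K = 3N + 3D + 5  [with N=5, D=1]  = 23

23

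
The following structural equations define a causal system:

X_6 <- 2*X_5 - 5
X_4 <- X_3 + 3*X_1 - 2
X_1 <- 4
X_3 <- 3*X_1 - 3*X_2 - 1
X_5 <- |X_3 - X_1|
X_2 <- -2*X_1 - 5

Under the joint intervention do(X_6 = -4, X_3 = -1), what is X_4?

Under do(X_6 = -4, X_3 = -1), each intervened variable's structural equation is replaced by its fixed value.
X_4 = X_3 + 3*X_1 - 2  [with X_3=-1, X_1=4]  = 9

9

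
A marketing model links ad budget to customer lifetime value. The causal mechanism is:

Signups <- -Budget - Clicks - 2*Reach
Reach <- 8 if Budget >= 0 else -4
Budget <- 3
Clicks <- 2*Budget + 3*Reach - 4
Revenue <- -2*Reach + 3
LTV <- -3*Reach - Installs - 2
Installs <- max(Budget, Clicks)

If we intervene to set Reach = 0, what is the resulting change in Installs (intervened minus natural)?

-23

Under do(Reach=0), the mechanism Reach <- 8 if Budget >= 0 else -4 is discarded; Reach is fixed at 0.
Clicks = 2*Budget + 3*Reach - 4  [with Budget=3, Reach=0]  = 2
Installs = max(Budget, Clicks)  [with Budget=3, Clicks=2]  = 3
Without intervention: Reach = 8 if Budget >= 0 else -4  [with Budget=3]  = 8; Clicks = 2*Budget + 3*Reach - 4  [with Budget=3, Reach=8]  = 26; Installs = max(Budget, Clicks)  [with Budget=3, Clicks=26]  = 26.
Change = 3 − 26 = -23.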